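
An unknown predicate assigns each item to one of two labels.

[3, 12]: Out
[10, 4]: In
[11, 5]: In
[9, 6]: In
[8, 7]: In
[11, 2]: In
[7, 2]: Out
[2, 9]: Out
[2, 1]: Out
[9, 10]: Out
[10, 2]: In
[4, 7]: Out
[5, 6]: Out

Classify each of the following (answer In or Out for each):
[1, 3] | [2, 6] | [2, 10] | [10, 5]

Out, Out, Out, In

The rule appears to be: first > second AND sum ≥ 11.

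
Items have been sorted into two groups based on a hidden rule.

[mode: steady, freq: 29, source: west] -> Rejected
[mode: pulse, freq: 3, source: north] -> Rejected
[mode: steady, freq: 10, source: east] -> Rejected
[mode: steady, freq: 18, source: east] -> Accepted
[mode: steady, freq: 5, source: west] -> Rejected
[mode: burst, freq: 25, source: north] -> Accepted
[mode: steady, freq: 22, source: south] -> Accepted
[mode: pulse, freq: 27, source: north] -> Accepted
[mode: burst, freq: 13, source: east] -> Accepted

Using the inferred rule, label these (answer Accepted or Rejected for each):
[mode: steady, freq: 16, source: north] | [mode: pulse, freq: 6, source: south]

One predicate separates the groups cleanly: freq ≥ 13 AND freq ≤ 27.
Accepted: [mode: steady, freq: 16, source: north], since freq = 16.
Rejected: [mode: pulse, freq: 6, source: south], since freq = 6.

Accepted, Rejected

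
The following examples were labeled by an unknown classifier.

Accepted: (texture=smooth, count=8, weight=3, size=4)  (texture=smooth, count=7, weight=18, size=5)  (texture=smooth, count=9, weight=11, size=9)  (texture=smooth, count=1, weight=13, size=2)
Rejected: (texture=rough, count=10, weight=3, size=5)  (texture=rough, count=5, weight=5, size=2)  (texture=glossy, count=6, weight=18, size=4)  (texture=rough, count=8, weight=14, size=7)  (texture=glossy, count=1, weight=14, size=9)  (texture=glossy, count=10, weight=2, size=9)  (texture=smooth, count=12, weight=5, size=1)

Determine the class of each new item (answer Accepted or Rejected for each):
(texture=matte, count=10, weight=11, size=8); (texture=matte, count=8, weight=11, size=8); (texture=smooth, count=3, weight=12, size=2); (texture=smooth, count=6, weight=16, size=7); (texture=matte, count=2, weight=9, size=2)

Rejected, Rejected, Accepted, Accepted, Rejected

Rule: texture is smooth AND size ≥ 2. This holds for each 'Accepted' example and fails for each 'Rejected' one.
(texture=matte, count=10, weight=11, size=8): Rejected (texture is matte, size = 8).
(texture=matte, count=8, weight=11, size=8): Rejected (texture is matte, size = 8).
(texture=smooth, count=3, weight=12, size=2): Accepted (texture is smooth, size = 2).
(texture=smooth, count=6, weight=16, size=7): Accepted (texture is smooth, size = 7).
(texture=matte, count=2, weight=9, size=2): Rejected (texture is matte, size = 2).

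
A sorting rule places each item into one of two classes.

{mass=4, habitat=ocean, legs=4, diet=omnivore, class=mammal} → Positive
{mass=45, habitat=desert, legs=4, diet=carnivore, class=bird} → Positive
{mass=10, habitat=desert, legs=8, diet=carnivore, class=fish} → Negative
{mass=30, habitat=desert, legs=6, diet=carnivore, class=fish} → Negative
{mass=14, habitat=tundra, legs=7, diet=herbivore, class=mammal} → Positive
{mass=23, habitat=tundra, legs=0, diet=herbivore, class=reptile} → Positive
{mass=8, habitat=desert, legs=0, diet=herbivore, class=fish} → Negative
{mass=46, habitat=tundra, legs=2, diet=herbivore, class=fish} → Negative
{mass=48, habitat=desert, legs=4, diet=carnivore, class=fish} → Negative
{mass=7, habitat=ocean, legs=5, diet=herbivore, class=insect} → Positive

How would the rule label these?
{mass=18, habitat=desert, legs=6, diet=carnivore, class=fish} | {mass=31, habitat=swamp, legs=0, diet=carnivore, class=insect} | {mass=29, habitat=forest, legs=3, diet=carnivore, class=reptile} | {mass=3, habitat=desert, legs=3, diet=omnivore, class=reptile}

'Positive' ⟺ class is not fish.
{mass=18, habitat=desert, legs=6, diet=carnivore, class=fish} → class is fish → Negative. {mass=31, habitat=swamp, legs=0, diet=carnivore, class=insect} → class is insect → Positive. {mass=29, habitat=forest, legs=3, diet=carnivore, class=reptile} → class is reptile → Positive. {mass=3, habitat=desert, legs=3, diet=omnivore, class=reptile} → class is reptile → Positive.

Negative, Positive, Positive, Positive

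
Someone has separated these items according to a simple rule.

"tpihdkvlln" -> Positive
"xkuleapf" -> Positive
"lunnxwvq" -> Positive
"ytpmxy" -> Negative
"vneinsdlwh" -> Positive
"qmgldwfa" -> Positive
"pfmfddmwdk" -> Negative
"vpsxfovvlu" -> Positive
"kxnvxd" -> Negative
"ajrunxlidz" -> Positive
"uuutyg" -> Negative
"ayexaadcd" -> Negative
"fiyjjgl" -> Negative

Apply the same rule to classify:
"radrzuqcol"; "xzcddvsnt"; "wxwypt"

Positive, Negative, Negative

The simplest hypothesis consistent with all the labels is: even length AND contains 'l'.
"radrzuqcol" → length 10, has 'l' → Positive.
"xzcddvsnt" → length 9, no 'l' → Negative.
"wxwypt" → length 6, no 'l' → Negative.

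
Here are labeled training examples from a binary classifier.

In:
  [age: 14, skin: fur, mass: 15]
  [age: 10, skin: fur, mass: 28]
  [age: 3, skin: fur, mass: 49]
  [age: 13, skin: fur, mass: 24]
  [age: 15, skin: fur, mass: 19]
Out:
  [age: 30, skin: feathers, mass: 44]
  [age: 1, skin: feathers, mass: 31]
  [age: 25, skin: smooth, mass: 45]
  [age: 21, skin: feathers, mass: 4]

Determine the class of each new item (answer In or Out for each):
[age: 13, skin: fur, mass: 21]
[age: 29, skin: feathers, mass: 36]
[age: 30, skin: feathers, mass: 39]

In, Out, Out

Rule: skin is fur. This holds for each 'In' example and fails for each 'Out' one.
[age: 13, skin: fur, mass: 21] — skin is fur, hence In.
[age: 29, skin: feathers, mass: 36] — skin is feathers, hence Out.
[age: 30, skin: feathers, mass: 39] — skin is feathers, hence Out.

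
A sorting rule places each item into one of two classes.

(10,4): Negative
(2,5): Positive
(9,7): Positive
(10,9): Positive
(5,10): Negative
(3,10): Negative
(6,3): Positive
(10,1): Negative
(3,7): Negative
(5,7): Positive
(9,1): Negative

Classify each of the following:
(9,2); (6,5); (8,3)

All 'Positive' examples share one property — |first − second| ≤ 3 — and every 'Negative' example lacks it.
(9,2) — |9−2| = 7, hence Negative. (6,5) — |6−5| = 1, hence Positive. (8,3) — |8−3| = 5, hence Negative.

Negative, Positive, Negative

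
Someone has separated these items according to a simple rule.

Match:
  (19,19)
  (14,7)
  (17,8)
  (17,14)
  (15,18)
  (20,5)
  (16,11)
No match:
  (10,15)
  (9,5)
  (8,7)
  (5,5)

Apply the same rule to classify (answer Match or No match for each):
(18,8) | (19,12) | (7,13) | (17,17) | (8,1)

The rule appears to be: first ≥ 11.

Match, Match, No match, Match, No match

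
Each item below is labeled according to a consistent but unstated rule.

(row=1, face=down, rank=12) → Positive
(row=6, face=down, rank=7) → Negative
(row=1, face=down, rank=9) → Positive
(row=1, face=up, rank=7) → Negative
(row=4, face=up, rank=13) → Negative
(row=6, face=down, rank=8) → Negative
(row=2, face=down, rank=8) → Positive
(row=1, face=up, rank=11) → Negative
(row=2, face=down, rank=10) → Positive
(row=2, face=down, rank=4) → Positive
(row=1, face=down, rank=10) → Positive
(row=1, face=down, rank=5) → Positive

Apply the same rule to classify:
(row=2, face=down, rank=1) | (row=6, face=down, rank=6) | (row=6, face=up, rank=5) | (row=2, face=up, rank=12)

Positive, Negative, Negative, Negative

All 'Positive' examples share one property — face is down AND row ≤ 2 — and every 'Negative' example lacks it.
Positive: (row=2, face=down, rank=1), since face is down, row = 2.
Negative: (row=6, face=down, rank=6), since face is down, row = 6.
Negative: (row=6, face=up, rank=5), since face is up, row = 6.
Negative: (row=2, face=up, rank=12), since face is up, row = 2.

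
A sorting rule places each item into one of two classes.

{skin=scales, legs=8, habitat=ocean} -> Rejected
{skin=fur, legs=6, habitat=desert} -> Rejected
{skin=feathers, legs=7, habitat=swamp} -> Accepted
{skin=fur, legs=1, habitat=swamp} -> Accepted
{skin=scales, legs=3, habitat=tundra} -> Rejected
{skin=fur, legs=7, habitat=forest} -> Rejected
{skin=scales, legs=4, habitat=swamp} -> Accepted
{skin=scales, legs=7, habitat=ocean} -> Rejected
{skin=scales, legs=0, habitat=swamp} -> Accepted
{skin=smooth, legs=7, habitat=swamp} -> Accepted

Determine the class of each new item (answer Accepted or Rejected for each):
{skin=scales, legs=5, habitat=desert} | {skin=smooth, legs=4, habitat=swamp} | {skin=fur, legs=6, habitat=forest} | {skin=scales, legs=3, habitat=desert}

Rejected, Accepted, Rejected, Rejected

The common property of the 'Accepted' items is: habitat is swamp. No 'Rejected' item has it.
{skin=scales, legs=5, habitat=desert} — habitat is desert, hence Rejected. {skin=smooth, legs=4, habitat=swamp} — habitat is swamp, hence Accepted. {skin=fur, legs=6, habitat=forest} — habitat is forest, hence Rejected. {skin=scales, legs=3, habitat=desert} — habitat is desert, hence Rejected.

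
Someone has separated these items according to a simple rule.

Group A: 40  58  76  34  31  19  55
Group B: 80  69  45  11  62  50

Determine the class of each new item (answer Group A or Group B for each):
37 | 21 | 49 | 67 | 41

Group A, Group B, Group A, Group A, Group B

Rule: ≡ 1 (mod 3). This holds for each 'Group A' example and fails for each 'Group B' one.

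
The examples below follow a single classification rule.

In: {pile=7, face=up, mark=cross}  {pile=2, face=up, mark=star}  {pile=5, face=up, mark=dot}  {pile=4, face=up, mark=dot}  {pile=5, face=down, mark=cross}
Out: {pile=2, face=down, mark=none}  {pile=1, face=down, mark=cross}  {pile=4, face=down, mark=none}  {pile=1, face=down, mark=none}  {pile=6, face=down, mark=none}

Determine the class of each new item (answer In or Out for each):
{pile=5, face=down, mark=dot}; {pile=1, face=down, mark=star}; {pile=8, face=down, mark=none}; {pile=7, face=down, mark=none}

In, Out, Out, Out

'In' ⟺ face is up OR pile = 5.
{pile=5, face=down, mark=dot} — face is down, pile = 5, hence In.
{pile=1, face=down, mark=star} — face is down, pile = 1, hence Out.
{pile=8, face=down, mark=none} — face is down, pile = 8, hence Out.
{pile=7, face=down, mark=none} — face is down, pile = 7, hence Out.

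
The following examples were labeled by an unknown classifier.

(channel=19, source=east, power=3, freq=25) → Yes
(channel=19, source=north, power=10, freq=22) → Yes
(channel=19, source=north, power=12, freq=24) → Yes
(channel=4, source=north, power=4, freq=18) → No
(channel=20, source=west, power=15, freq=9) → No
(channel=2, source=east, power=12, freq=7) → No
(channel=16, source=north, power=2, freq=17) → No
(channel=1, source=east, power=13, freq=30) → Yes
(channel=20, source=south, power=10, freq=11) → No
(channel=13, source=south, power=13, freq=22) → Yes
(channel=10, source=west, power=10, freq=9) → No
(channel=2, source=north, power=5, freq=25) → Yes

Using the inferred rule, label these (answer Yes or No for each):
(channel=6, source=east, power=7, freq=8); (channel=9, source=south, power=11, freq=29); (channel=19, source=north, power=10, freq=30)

No, Yes, Yes

The simplest hypothesis consistent with all the labels is: freq ≥ 22.
(channel=6, source=east, power=7, freq=8) — freq = 8, hence No. (channel=9, source=south, power=11, freq=29) — freq = 29, hence Yes. (channel=19, source=north, power=10, freq=30) — freq = 30, hence Yes.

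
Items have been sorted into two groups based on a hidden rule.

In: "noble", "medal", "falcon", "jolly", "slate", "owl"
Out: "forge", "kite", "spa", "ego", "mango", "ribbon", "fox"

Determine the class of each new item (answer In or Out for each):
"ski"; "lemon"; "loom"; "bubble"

Out, In, In, In

All 'In' examples share one property — contains 'l' — and every 'Out' example lacks it.
"ski": no 'l' — does not pass, so Out. "lemon": has 'l' — has this property, so In. "loom": has 'l' — has this property, so In. "bubble": has 'l' — has this property, so In.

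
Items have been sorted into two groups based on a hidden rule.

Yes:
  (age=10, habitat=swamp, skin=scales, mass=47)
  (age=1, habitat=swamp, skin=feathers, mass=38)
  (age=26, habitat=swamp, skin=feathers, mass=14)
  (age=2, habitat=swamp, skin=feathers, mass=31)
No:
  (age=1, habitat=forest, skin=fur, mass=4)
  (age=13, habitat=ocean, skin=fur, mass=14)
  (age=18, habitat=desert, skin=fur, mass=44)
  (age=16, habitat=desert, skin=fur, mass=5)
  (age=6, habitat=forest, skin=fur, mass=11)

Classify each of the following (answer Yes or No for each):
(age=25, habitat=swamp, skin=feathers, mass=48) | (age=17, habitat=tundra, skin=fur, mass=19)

Yes, No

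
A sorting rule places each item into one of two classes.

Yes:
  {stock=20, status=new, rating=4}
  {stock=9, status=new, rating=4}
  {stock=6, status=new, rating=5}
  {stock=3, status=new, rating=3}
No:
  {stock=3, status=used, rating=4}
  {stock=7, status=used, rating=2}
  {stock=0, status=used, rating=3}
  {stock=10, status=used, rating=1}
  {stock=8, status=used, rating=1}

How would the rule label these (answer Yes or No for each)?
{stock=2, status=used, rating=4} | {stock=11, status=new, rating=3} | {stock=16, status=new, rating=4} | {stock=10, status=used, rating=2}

No, Yes, Yes, No

One predicate separates the groups cleanly: status is new.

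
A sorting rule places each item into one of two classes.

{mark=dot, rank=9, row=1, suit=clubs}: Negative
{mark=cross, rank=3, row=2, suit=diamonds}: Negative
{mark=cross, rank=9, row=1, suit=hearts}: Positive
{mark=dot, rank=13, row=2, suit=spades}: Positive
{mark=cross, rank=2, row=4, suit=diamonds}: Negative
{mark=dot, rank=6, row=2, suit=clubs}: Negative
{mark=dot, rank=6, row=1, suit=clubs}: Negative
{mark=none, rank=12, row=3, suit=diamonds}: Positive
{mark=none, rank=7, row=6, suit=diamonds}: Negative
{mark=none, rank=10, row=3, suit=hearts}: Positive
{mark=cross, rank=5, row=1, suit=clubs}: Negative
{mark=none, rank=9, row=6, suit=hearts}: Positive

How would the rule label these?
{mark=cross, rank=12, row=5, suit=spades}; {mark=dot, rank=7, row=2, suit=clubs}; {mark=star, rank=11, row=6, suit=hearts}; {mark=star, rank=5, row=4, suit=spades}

Positive, Negative, Positive, Negative

A rule that fits every label: suit is hearts OR rank ≥ 10 — true of each 'Positive' example, false of each 'Negative' one.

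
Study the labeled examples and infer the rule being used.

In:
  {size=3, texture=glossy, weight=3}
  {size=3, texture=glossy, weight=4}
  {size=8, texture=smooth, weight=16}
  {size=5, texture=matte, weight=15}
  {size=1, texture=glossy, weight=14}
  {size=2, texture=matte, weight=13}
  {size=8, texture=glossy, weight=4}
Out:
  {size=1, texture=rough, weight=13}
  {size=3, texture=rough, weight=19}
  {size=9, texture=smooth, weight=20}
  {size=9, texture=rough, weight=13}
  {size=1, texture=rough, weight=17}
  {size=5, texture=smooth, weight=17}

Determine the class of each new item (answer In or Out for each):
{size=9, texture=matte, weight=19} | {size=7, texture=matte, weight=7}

Out, In

The rule appears to be: texture is not rough AND weight ≤ 16.
Out: {size=9, texture=matte, weight=19}, since texture is matte, weight = 19.
In: {size=7, texture=matte, weight=7}, since texture is matte, weight = 7.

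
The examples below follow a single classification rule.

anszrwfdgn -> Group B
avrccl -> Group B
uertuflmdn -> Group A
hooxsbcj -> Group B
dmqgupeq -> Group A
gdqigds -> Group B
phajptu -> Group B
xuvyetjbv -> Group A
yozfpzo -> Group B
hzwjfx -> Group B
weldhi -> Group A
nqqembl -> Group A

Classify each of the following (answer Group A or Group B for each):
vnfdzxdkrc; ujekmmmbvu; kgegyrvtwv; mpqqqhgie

Group B, Group A, Group A, Group A

The common property of the 'Group A' items is: contains 'e'. No 'Group B' item has it.
vnfdzxdkrc → no 'e' → Group B.
ujekmmmbvu → has 'e' → Group A.
kgegyrvtwv → has 'e' → Group A.
mpqqqhgie → has 'e' → Group A.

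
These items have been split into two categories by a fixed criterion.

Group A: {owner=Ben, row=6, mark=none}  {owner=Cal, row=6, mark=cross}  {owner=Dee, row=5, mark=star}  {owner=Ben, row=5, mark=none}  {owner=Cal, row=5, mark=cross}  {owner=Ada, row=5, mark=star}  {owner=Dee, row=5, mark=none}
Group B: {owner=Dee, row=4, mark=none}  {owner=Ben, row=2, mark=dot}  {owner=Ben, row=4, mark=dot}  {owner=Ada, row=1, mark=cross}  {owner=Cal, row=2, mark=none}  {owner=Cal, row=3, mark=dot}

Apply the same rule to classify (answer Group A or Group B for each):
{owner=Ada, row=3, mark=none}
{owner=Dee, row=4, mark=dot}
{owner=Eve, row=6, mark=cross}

Group B, Group B, Group A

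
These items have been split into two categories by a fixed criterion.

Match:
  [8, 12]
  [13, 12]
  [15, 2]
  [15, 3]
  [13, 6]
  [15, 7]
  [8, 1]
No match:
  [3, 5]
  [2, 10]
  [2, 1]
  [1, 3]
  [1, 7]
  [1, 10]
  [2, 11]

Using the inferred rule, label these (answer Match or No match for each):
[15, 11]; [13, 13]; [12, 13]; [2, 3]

The rule appears to be: first ≥ 5.
[15, 11] → first 15 → Match. [13, 13] → first 13 → Match. [12, 13] → first 12 → Match. [2, 3] → first 2 → No match.

Match, Match, Match, No match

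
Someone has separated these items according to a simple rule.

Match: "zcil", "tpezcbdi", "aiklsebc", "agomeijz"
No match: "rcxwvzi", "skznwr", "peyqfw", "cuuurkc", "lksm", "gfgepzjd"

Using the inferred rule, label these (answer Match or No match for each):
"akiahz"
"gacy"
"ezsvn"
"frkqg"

Match, No match, No match, No match

The common property of the 'Match' items is: even length AND contains 'i'. No 'No match' item has it.
"akiahz": Match (length 6, has 'i').
"gacy": No match (length 4, no 'i').
"ezsvn": No match (length 5, no 'i').
"frkqg": No match (length 5, no 'i').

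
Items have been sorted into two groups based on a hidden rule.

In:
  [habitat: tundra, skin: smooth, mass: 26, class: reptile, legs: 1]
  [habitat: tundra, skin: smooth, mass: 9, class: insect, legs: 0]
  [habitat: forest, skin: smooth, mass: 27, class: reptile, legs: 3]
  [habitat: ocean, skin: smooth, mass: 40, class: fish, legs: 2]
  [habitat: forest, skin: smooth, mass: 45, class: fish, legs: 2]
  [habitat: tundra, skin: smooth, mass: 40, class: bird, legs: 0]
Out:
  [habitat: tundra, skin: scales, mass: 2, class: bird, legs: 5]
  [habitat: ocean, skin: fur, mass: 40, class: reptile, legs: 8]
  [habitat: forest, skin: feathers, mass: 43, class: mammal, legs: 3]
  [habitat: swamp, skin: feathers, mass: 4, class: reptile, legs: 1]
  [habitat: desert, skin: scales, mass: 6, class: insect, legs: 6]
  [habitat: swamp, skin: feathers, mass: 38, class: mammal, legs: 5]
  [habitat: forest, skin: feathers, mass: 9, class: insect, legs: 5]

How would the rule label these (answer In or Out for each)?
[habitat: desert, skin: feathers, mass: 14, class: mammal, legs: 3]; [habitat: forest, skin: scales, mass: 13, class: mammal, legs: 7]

One predicate separates the groups cleanly: skin is smooth.
[habitat: desert, skin: feathers, mass: 14, class: mammal, legs: 3]: Out (skin is feathers).
[habitat: forest, skin: scales, mass: 13, class: mammal, legs: 7]: Out (skin is scales).

Out, Out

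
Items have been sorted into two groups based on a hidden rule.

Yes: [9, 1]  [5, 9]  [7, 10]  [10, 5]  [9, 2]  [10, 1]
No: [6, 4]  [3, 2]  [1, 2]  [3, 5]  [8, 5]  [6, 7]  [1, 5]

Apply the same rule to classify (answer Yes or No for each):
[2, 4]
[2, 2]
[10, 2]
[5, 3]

No, No, Yes, No

The rule appears to be: max ≥ 9.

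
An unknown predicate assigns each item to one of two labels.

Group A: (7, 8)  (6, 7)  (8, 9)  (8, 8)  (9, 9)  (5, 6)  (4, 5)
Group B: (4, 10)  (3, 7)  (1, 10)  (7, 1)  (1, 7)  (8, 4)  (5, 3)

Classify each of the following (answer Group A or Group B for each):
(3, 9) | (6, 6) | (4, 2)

Group B, Group A, Group B

One predicate separates the groups cleanly: |first − second| ≤ 1.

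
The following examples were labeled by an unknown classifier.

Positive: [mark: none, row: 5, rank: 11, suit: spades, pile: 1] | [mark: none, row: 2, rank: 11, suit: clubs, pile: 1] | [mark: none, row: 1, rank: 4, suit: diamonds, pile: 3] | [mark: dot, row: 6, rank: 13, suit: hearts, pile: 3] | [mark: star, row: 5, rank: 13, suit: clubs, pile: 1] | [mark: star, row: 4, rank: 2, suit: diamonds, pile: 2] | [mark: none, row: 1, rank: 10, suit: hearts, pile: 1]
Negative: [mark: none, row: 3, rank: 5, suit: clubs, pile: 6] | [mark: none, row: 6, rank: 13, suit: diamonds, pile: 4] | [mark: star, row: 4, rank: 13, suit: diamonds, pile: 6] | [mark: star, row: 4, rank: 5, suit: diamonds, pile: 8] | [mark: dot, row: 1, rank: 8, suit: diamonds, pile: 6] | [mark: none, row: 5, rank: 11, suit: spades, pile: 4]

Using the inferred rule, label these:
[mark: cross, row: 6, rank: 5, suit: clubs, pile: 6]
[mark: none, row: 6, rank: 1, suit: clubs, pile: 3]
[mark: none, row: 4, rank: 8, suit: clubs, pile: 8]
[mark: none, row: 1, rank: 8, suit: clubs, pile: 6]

Negative, Positive, Negative, Negative

The rule appears to be: pile ≤ 3.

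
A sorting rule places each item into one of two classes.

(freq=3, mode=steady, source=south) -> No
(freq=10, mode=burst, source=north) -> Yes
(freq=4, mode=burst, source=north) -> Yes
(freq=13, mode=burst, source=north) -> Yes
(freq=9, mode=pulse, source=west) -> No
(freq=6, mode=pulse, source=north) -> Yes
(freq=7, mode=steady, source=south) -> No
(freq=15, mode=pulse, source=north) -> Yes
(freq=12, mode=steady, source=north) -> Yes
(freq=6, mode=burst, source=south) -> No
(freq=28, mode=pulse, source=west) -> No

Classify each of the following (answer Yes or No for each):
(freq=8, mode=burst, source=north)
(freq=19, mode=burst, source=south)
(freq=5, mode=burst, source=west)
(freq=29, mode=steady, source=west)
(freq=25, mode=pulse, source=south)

Yes, No, No, No, No

The pattern is that an item is 'Yes' exactly when: source is north.
(freq=8, mode=burst, source=north) — source is north, hence Yes.
(freq=19, mode=burst, source=south) — source is south, hence No.
(freq=5, mode=burst, source=west) — source is west, hence No.
(freq=29, mode=steady, source=west) — source is west, hence No.
(freq=25, mode=pulse, source=south) — source is south, hence No.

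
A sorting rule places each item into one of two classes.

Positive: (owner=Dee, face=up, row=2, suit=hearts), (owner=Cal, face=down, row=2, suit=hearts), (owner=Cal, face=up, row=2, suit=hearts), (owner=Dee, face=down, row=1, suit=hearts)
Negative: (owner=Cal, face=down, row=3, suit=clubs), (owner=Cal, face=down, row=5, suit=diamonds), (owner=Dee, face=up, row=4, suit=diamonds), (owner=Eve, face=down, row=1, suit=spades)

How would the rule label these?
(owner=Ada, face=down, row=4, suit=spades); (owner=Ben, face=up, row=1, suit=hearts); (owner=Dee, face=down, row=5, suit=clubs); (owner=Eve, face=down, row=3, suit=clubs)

Negative, Positive, Negative, Negative

'Positive' ⟺ suit is hearts.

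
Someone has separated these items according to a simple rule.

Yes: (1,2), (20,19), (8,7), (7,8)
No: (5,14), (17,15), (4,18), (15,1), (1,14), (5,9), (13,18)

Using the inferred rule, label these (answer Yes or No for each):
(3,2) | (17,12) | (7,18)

The pattern is that an item is 'Yes' exactly when: |first − second| ≤ 1.
(3,2): Yes (|3−2| = 1). (17,12): No (|17−12| = 5). (7,18): No (|7−18| = 11).

Yes, No, No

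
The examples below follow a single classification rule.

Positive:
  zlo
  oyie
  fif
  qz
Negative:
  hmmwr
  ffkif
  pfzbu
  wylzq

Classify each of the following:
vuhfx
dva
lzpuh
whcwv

'Positive' ⟺ length ≤ 4.
vuhfx: length 5, doesn't qualify → Negative. dva: length 3, matches → Positive. lzpuh: length 5, doesn't qualify → Negative. whcwv: length 5, doesn't qualify → Negative.

Negative, Positive, Negative, Negative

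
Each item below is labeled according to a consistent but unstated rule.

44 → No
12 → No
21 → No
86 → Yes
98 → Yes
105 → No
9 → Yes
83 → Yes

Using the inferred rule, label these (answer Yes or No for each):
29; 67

Every 'Yes' example satisfies: digit sum ≥ 9. None of the 'No' examples do.
29 — digit sum 2+9 = 11, hence Yes. 67 — digit sum 6+7 = 13, hence Yes.

Yes, Yes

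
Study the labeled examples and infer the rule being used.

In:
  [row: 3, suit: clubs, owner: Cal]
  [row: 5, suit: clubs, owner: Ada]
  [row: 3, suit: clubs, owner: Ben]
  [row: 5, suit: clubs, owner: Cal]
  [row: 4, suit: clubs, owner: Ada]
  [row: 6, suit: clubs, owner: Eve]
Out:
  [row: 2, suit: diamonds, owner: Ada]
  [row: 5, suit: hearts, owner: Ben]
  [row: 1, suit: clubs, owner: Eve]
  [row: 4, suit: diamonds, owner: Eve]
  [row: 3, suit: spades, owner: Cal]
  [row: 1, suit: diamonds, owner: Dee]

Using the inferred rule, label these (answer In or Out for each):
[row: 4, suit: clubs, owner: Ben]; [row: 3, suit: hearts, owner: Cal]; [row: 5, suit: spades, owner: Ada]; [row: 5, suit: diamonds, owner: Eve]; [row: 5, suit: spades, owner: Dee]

In, Out, Out, Out, Out

'In' ⟺ suit is clubs AND row ≥ 2.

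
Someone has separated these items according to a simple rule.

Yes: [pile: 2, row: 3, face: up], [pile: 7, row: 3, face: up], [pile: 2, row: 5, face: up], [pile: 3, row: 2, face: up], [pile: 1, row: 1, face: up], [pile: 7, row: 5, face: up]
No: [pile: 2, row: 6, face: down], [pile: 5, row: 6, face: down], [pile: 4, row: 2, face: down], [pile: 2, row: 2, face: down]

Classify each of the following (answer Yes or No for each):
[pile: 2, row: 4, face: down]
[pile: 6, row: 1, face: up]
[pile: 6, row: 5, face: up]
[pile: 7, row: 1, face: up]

The pattern is that an item is 'Yes' exactly when: face is up.
[pile: 2, row: 4, face: down]: No (face is down).
[pile: 6, row: 1, face: up]: Yes (face is up).
[pile: 6, row: 5, face: up]: Yes (face is up).
[pile: 7, row: 1, face: up]: Yes (face is up).

No, Yes, Yes, Yes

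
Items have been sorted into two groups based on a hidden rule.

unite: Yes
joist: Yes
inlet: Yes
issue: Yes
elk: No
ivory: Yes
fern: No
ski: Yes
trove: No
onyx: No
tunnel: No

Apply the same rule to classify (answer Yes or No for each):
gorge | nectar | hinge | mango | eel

The common property of the 'Yes' items is: contains 'i'. No 'No' item has it.

No, No, Yes, No, No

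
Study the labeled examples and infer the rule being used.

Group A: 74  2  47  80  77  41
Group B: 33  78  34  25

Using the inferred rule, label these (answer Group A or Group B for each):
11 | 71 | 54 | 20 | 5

A rule that fits every label: ≡ 2 (mod 3) — true of each 'Group A' example, false of each 'Group B' one.

Group A, Group A, Group B, Group A, Group A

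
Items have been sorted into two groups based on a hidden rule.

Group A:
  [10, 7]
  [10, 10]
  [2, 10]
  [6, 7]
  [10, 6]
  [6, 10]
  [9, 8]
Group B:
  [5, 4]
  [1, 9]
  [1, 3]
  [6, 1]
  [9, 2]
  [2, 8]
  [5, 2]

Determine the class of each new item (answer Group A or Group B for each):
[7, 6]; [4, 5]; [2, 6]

The simplest hypothesis consistent with all the labels is: sum ≥ 12.
[7, 6]: 7+6 = 13 — fits, so Group A. [4, 5]: 4+5 = 9 — fails this test, so Group B. [2, 6]: 2+6 = 8 — fails this test, so Group B.

Group A, Group B, Group B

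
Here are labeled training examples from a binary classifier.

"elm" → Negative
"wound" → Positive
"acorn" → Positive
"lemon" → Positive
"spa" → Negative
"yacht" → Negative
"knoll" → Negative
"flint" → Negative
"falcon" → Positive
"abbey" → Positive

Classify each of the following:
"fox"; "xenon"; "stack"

The common property of the 'Positive' items is: has ≥ 2 vowels. No 'Negative' item has it.
"fox": 1 vowel, does not pass → Negative. "xenon": 2 vowels, passes → Positive. "stack": 1 vowel, does not pass → Negative.

Negative, Positive, Negative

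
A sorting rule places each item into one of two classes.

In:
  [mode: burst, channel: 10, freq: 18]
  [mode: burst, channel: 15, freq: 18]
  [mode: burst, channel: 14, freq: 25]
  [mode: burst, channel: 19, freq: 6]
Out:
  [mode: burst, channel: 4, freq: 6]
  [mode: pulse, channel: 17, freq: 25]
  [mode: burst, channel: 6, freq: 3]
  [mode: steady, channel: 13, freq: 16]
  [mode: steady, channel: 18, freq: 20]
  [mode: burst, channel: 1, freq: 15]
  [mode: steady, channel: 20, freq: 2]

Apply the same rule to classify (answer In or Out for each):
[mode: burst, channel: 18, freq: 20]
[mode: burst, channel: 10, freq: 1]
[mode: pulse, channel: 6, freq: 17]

Every 'In' example satisfies: mode is burst AND channel ≥ 10. None of the 'Out' examples do.
[mode: burst, channel: 18, freq: 20] — mode is burst, channel = 18, hence In. [mode: burst, channel: 10, freq: 1] — mode is burst, channel = 10, hence In. [mode: pulse, channel: 6, freq: 17] — mode is pulse, channel = 6, hence Out.

In, In, Out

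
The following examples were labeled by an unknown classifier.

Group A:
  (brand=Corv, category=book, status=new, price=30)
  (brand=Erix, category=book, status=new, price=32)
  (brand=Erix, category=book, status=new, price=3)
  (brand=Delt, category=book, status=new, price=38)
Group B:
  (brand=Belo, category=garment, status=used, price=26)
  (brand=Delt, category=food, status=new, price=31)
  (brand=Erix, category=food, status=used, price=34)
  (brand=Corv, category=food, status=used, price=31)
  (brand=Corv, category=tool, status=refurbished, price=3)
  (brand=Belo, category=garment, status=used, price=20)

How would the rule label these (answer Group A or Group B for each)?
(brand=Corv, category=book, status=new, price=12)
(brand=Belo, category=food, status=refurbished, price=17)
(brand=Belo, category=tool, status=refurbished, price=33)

The pattern is that an item is 'Group A' exactly when: category is book.

Group A, Group B, Group B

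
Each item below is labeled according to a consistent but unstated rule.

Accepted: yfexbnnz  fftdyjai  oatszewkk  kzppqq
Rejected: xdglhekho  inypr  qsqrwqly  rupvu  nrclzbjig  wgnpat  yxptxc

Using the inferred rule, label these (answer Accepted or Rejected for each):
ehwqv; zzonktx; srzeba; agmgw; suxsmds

Rejected, Accepted, Rejected, Rejected, Rejected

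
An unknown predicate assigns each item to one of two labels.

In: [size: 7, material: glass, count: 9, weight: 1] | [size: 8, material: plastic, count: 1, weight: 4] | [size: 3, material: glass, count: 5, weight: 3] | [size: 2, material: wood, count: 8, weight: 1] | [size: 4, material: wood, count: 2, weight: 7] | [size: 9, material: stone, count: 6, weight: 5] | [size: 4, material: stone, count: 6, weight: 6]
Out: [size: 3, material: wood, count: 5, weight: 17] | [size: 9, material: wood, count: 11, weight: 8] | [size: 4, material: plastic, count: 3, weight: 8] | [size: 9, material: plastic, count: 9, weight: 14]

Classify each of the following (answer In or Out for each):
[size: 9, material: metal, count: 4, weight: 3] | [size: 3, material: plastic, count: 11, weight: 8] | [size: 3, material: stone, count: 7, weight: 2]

In, Out, In

The distinguishing property — weight ≤ 7 — holds for all the 'In' cases and none of the 'Out' cases.
[size: 9, material: metal, count: 4, weight: 3] — weight = 3, hence In.
[size: 3, material: plastic, count: 11, weight: 8] — weight = 8, hence Out.
[size: 3, material: stone, count: 7, weight: 2] — weight = 2, hence In.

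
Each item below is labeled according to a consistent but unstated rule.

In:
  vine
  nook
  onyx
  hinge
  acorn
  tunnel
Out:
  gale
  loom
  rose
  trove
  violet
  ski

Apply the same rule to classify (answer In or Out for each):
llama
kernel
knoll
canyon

Out, In, In, In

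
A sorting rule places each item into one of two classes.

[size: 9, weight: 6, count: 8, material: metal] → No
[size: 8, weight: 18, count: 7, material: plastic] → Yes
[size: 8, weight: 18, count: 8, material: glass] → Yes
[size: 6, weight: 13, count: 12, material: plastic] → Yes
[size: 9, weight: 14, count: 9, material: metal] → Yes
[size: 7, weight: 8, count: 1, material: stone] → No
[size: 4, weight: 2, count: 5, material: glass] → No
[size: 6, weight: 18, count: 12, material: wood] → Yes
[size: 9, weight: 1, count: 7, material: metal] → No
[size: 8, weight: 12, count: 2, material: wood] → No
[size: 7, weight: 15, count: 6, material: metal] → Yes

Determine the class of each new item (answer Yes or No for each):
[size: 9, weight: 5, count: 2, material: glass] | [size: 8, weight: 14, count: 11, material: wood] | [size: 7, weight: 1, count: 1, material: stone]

The rule appears to be: weight ≥ 13.
[size: 9, weight: 5, count: 2, material: glass]: No (weight = 5).
[size: 8, weight: 14, count: 11, material: wood]: Yes (weight = 14).
[size: 7, weight: 1, count: 1, material: stone]: No (weight = 1).

No, Yes, No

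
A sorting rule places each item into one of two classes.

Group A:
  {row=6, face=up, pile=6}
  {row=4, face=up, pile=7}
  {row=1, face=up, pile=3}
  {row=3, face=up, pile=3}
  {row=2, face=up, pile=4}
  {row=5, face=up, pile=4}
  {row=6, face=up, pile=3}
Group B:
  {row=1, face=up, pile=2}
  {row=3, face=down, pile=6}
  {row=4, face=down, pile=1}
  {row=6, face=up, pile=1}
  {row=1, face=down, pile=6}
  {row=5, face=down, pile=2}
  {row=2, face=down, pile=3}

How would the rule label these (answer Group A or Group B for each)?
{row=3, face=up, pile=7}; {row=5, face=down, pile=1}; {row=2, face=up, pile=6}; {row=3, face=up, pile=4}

All 'Group A' examples share one property — face is up AND pile ≥ 3 — and every 'Group B' example lacks it.

Group A, Group B, Group A, Group A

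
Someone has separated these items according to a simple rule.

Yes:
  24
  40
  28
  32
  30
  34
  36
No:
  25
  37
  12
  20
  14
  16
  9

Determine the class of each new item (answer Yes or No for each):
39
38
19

Every 'Yes' example satisfies: even AND at least 24. None of the 'No' examples do.
39: 39 is odd, 39 ≥ 24, fails the rule → No.
38: 38 is even, 38 ≥ 24, meets the rule → Yes.
19: 19 is odd, 19 < 24, fails the rule → No.

No, Yes, No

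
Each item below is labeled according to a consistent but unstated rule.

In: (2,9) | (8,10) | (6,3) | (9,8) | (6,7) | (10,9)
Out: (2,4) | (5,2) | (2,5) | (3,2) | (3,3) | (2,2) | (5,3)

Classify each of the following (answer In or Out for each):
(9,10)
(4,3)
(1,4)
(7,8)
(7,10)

All 'In' examples share one property — sum ≥ 9 — and every 'Out' example lacks it.
(9,10): 9+10 = 19, passes → In.
(4,3): 4+3 = 7, lacks this property → Out.
(1,4): 1+4 = 5, lacks this property → Out.
(7,8): 7+8 = 15, passes → In.
(7,10): 7+10 = 17, passes → In.

In, Out, Out, In, In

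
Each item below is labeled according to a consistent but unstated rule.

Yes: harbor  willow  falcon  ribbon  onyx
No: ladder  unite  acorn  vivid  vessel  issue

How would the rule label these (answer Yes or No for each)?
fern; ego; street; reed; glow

No, No, No, No, Yes

All 'Yes' examples share one property — even length AND contains 'o' — and every 'No' example lacks it.
fern: length 4, no 'o', fails this test → No. ego: length 3, has 'o', fails this test → No. street: length 6, no 'o', fails this test → No. reed: length 4, no 'o', fails this test → No. glow: length 4, has 'o', fits → Yes.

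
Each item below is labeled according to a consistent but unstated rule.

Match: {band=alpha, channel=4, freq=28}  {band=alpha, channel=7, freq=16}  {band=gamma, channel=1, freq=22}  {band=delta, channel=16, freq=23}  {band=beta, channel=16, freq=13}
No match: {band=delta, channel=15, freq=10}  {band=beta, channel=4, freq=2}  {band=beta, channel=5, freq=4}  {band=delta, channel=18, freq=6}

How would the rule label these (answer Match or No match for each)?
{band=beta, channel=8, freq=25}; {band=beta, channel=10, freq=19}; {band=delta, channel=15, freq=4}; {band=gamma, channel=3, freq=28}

A rule that fits every label: freq ≥ 13 — true of each 'Match' example, false of each 'No match' one.
{band=beta, channel=8, freq=25}: freq = 25 — satisfies this, so Match. {band=beta, channel=10, freq=19}: freq = 19 — satisfies this, so Match. {band=delta, channel=15, freq=4}: freq = 4 — fails the rule, so No match. {band=gamma, channel=3, freq=28}: freq = 28 — satisfies this, so Match.

Match, Match, No match, Match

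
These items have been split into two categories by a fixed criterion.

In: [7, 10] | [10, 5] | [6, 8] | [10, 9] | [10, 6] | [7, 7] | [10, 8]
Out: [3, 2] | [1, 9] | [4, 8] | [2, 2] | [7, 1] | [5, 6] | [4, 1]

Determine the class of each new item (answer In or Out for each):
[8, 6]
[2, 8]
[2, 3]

Rule: sum ≥ 14. This holds for each 'In' example and fails for each 'Out' one.
[8, 6]: 8+6 = 14 — fits, so In. [2, 8]: 2+8 = 10 — does not fit, so Out. [2, 3]: 2+3 = 5 — does not fit, so Out.

In, Out, Out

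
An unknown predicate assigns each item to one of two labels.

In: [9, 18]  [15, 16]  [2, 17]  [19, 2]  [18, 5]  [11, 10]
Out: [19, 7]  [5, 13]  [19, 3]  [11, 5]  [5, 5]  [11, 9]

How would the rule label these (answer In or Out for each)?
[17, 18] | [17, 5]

In, Out

'In' ⟺ sum is odd.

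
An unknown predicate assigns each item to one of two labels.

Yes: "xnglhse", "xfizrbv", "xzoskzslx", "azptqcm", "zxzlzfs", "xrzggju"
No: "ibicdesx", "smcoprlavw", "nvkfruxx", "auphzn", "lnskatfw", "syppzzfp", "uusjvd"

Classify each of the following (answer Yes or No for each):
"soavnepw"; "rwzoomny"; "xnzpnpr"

Comparing the two groups points to one rule — odd length.
"soavnepw": length 8, lacks this property → No. "rwzoomny": length 8, lacks this property → No. "xnzpnpr": length 7, has this property → Yes.

No, No, Yes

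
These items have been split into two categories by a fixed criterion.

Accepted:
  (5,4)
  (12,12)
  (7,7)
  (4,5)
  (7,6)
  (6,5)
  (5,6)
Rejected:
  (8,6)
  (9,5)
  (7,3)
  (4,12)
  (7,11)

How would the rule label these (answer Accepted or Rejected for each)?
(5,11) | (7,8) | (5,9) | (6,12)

A rule that fits every label: |first − second| ≤ 1 — true of each 'Accepted' example, false of each 'Rejected' one.
Rejected: (5,11), since |5−11| = 6. Accepted: (7,8), since |7−8| = 1. Rejected: (5,9), since |5−9| = 4. Rejected: (6,12), since |6−12| = 6.

Rejected, Accepted, Rejected, Rejected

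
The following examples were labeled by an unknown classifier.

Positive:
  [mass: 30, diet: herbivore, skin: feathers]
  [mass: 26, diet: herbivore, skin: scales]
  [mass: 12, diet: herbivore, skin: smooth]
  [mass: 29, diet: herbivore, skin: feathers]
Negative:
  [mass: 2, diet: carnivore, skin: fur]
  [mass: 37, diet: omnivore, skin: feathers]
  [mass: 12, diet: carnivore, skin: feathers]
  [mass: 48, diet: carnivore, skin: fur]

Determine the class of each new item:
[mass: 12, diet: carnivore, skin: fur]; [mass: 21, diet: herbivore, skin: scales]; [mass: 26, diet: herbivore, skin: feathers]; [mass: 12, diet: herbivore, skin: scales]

The common property of the 'Positive' items is: diet is herbivore. No 'Negative' item has it.

Negative, Positive, Positive, Positive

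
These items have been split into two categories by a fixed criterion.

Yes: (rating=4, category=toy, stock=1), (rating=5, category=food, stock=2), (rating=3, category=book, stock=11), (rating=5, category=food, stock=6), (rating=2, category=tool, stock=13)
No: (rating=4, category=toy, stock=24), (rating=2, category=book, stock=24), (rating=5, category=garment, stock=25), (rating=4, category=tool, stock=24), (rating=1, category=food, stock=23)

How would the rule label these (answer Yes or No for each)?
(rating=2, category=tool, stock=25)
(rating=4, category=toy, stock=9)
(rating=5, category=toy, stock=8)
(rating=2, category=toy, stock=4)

No, Yes, Yes, Yes

A rule that fits every label: stock ≤ 13 — true of each 'Yes' example, false of each 'No' one.
(rating=2, category=tool, stock=25): No (stock = 25). (rating=4, category=toy, stock=9): Yes (stock = 9). (rating=5, category=toy, stock=8): Yes (stock = 8). (rating=2, category=toy, stock=4): Yes (stock = 4).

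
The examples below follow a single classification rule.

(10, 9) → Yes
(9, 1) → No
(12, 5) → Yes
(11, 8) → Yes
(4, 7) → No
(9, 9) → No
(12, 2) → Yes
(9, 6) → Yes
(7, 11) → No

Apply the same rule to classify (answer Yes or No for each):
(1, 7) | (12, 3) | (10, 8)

'Yes' ⟺ first > second AND sum ≥ 11.
(1, 7) → 1 < 7, 1+7 = 8 → No. (12, 3) → 12 > 3, 12+3 = 15 → Yes. (10, 8) → 10 > 8, 10+8 = 18 → Yes.

No, Yes, Yes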